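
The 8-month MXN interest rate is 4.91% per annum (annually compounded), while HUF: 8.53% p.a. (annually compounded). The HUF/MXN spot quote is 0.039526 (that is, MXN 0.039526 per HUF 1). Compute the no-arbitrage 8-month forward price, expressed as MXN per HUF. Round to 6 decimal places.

T = 8/12 years.
MXN accumulates by (1 + 0.0491)^(8/12) = 1.0324711.
HUF accumulates by (1 + 0.0853)^(8/12) = 1.0560874.
So F = 0.039526 × 1.0324711 / 1.0560874 = 0.03864212 (MXN/HUF).

0.038642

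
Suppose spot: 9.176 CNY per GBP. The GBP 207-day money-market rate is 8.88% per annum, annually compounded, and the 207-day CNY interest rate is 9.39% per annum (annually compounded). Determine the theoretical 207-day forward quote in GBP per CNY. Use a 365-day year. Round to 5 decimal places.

T = 207/365 years.
CNY growth factor: (1 + 0.0939)^(207/365) = 1.0522165.
GBP growth factor: (1 + 0.0888)^(207/365) = 1.0494316.
CIP: F = S · (grow CNY)/(grow GBP) = 9.176 × 1.0522165/1.0494316 = 9.200351 CNY per GBP.
Quoted the other way: 1/9.200351 = 0.10869 GBP per CNY.

0.10869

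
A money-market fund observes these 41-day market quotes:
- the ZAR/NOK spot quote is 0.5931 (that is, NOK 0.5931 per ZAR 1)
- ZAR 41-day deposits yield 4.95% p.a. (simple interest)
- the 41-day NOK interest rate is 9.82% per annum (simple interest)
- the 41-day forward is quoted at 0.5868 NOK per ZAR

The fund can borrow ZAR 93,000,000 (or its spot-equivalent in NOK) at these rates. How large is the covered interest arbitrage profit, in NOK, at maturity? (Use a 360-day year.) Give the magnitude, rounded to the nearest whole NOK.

NOK 895,132

T = 41/360 years.
Keep in ZAR, deliver into the forward: 93,000,000·1.0056375·0.5868 = NOK 54,880,051.91.
Swap to NOK now, deposit: 93,000,000·0.5931·1.0111838889 = NOK 55,775,184.30.
The quoted forward undervalues ZAR, so borrow ZAR, convert to NOK at spot, deposit the NOK at 9.82%, and buy ZAR forward at 0.5868 to cover the loan.
Profit = 55,775,184.30 − 54,880,051.91 = NOK 895,132.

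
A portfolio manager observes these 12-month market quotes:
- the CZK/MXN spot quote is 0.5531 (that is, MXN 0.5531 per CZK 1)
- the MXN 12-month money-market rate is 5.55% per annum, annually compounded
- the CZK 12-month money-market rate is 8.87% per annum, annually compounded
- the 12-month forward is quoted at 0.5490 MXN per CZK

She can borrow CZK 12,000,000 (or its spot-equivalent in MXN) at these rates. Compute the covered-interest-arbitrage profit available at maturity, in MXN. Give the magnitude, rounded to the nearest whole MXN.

T = 1 year.
Route A — deposit CZK, sell forward: 12,000,000 × 1.088700 × 0.5490 = MXN 7,172,355.60.
Route B — convert at spot, deposit MXN: 12,000,000 × 0.5531 × 1.055500 = MXN 7,005,564.60.
The quoted forward overvalues CZK, so borrow MXN, buy CZK at spot, deposit the CZK at 8.87%, and sell the proceeds forward at 0.5490.
Profit = 7,172,355.60 − 7,005,564.60 = MXN 166,791.

MXN 166,791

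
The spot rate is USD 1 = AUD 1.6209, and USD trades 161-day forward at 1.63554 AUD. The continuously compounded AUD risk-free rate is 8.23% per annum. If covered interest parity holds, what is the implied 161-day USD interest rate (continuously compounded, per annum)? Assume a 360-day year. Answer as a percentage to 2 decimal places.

T = 161/360 years.
By CIP, F/S equals the AUD-to-USD growth ratio: 1.63554/1.6209 = 1.0090320.
The AUD side grows by e^(0.0823×161/360) = 1.0374921.
So the USD growth factor = 1.0282053.
r = ln(1.0282053)/(161/360) = 0.062195 → 6.22%.

6.22%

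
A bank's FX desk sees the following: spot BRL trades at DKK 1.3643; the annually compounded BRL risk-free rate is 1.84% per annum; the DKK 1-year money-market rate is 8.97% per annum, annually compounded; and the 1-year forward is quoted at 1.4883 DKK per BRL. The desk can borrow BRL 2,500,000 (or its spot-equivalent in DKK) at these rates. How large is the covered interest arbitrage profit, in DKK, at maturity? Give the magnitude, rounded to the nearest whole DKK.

DKK 72,518

T = 1 year.
Keep in BRL, deliver into the forward: 2,500,000·1.018400·1.4883 = DKK 3,789,211.80.
Swap to DKK now, deposit: 2,500,000·1.3643·1.089700 = DKK 3,716,694.28.
The quoted forward overvalues BRL, so borrow DKK, buy BRL at spot, deposit the BRL at 1.84%, and sell the proceeds forward at 1.4883.
The gap between the two covered legs is DKK 72,518.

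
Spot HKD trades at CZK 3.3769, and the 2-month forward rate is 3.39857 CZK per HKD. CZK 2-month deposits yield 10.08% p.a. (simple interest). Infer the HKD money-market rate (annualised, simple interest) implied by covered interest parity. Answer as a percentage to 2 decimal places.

T = 2/12 years.
By CIP, F/S equals the CZK-to-HKD growth ratio: 3.39857/3.3769 = 1.0064171.
The CZK side grows by 1 + 0.1008×2/12 = 1.016800.
That pins the HKD growth at 1.0103167.
(1.0103167 − 1)/T = 0.061900, i.e. 6.19%.

6.19%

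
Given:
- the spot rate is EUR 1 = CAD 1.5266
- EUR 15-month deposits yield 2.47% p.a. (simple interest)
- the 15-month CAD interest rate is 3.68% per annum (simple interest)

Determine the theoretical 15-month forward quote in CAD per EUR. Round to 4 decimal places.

T = 15/12 years.
CAD accumulates by 1 + 0.0368×15/12 = 1.046000.
EUR accumulates by 1 + 0.0247×15/12 = 1.030875.
So F = 1.5266 × 1.046000 / 1.030875 = 1.548998 (CAD/EUR).

1.5490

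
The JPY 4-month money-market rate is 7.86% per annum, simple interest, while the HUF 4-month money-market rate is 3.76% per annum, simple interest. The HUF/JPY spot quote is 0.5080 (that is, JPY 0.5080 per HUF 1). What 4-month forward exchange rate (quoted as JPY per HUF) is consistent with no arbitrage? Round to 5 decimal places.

T = 4/12 years.
Growth of 1 JPY over T: 1 + 0.0786×4/12 = 1.026200.
HUF accumulates by 1 + 0.0376×4/12 = 1.0125333.
CIP: F = S · (grow JPY)/(grow HUF) = 0.508 × 1.026200/1.0125333 = 0.5148567 JPY per HUF.

0.51486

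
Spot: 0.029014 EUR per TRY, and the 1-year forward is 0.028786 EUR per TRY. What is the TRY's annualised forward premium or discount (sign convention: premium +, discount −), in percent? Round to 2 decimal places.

T = 1 year.
(F − S)/S = (0.028786 − 0.029014)/0.029014 = -0.0078583.
Per annum: -0.0078583 / 1 = -0.007858 = -0.79%.

-0.79%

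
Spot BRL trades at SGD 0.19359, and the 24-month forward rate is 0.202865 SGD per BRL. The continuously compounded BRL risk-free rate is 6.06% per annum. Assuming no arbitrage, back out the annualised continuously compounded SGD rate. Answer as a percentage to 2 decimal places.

8.40%

T = 2 years.
By CIP, F/S equals the SGD-to-BRL growth ratio: 0.202865/0.19359 = 1.0479105.
BRL growth factor: e^(0.0606×2) = 1.1288507.
That pins the SGD growth at 1.1829345.
Take logs: ln 1.1829345 / 2 = 0.083999, so 8.40%.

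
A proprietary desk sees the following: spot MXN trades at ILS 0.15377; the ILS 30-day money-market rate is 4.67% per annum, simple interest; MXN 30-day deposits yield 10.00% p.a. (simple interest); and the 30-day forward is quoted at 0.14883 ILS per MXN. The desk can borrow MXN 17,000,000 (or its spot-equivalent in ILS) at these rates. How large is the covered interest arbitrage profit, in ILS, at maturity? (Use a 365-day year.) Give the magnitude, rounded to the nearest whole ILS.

ILS 73,218

T = 30/365 years.
Invest the MXN and cover forward: 17,000,000 × 1.008219178 × 0.14883 = ILS 2,550,905.42.
Convert at spot and invest in ILS: 17,000,000 × 0.15377 × 1.003838356 = ILS 2,624,123.81.
The quoted forward undervalues MXN, so borrow MXN, convert to ILS at spot, deposit the ILS at 4.67%, and buy MXN forward at 0.14883 to cover the loan.
Profit = 2,624,123.81 − 2,550,905.42 = ILS 73,218.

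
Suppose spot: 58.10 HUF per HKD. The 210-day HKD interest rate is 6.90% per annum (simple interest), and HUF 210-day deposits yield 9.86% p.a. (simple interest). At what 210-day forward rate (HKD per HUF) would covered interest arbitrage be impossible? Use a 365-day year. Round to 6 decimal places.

0.016934

T = 210/365 years.
HUF accumulates by 1 + 0.0986×210/365 = 1.0567288.
HKD growth factor: 1 + 0.0690×210/365 = 1.0396986.
So F = 58.1 × 1.0567288 / 1.0396986 = 59.05167 (HUF/HKD).
Invert for HKD per HUF: 1 / 59.05167 = 0.016934.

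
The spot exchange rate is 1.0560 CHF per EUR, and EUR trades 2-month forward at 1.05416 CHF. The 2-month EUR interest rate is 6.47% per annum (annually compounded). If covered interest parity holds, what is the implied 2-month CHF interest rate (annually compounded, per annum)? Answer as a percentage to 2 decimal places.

5.36%

T = 2/12 years.
F/S = 1.05416/1.056 = 0.9982576 = (growth of CHF) / (growth of EUR).
EUR growth factor: (1 + 0.0647)^(2/12) = 1.0105036.
So the CHF growth factor = 1.0087429.
r = 1.0087429^(12/2) − 1 = 0.053617 → 5.36%.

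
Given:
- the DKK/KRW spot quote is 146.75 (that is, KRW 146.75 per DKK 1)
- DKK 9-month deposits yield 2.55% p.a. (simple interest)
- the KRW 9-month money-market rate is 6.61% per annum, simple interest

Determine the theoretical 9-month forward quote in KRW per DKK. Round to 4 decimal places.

T = 9/12 years.
KRW growth factor: 1 + 0.0661×9/12 = 1.049575.
DKK accumulates by 1 + 0.0255×9/12 = 1.019125.
Forward (KRW per DKK) = 146.75 × 1.049575 / 1.019125 = 151.134680.

151.1347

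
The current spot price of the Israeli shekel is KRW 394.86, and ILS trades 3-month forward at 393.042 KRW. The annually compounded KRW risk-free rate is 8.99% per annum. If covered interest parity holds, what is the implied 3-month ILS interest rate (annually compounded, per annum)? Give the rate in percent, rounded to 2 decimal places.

11.02%

T = 3/12 years.
By CIP, F/S equals the KRW-to-ILS growth ratio: 393.042/394.86 = 0.9953958.
KRW growth factor: (1 + 0.0899)^(3/12) = 1.0217547.
So the ILS growth factor = 1.0264808.
Annualise: 1.0264808^(12/3) − 1 = 0.110205 = 11.02%.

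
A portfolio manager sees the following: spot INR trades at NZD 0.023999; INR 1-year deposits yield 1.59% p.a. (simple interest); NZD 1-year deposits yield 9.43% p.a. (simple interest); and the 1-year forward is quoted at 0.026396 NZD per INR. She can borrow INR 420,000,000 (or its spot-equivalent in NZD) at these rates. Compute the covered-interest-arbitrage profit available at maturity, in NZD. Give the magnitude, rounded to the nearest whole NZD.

T = 1 year.
Route A — deposit INR, sell forward: 420,000,000 × 1.015900 × 0.026396 = NZD 11,262,592.49.
Route B — convert at spot, deposit NZD: 420,000,000 × 0.023999 × 1.094300 = NZD 11,030,084.39.
The quoted forward overvalues INR, so borrow NZD, buy INR at spot, deposit the INR at 1.59%, and sell the proceeds forward at 0.026396.
Profit = 11,262,592.49 − 11,030,084.39 = NZD 232,508.

NZD 232,508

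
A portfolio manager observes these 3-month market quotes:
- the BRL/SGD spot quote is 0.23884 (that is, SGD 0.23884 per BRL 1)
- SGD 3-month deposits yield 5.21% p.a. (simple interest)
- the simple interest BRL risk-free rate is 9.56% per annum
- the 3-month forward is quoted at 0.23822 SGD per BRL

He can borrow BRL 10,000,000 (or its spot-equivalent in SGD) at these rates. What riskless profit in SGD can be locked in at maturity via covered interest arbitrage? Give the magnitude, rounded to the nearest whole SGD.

SGD 19,626

T = 3/12 years.
Keep in BRL, deliver into the forward: 10,000,000·1.023900·0.23822 = SGD 2,439,134.58.
Swap to SGD now, deposit: 10,000,000·0.23884·1.013025 = SGD 2,419,508.91.
The quoted forward overvalues BRL, so borrow SGD, buy BRL at spot, deposit the BRL at 9.56%, and sell the proceeds forward at 0.23822.
The gap between the two covered legs is SGD 19,626.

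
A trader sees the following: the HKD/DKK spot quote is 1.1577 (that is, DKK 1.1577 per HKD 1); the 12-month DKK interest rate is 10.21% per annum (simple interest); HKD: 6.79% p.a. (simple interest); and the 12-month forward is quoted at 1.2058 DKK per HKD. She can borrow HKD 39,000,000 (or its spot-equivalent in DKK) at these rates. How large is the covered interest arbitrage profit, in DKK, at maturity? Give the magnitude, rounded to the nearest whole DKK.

DKK 459,133

T = 1 year.
Keep in HKD, deliver into the forward: 39,000,000·1.067900·1.2058 = DKK 50,219,278.98.
Swap to DKK now, deposit: 39,000,000·1.1577·1.102100 = DKK 49,760,145.63.
The quoted forward overvalues HKD, so borrow DKK, buy HKD at spot, deposit the HKD at 6.79%, and sell the proceeds forward at 1.2058.
Arbitrage profit = |50,219,278.98 − 49,760,145.63| = DKK 459,133.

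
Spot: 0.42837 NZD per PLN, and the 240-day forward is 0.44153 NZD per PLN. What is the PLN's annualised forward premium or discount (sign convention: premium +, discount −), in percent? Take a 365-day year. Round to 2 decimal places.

+4.67%

T = 240/365 years.
PLN trades forward at +3.07211% vs spot over the period.
Per annum: 0.0307211 / (240/365) = 0.046722 = 4.67%.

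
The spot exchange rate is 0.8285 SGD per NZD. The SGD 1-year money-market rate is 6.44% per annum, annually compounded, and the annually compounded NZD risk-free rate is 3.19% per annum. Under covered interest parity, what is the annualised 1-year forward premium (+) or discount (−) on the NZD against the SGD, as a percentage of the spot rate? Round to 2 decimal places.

T = 1 year.
F = S · g_SGD/g_NZD = 0.8285 × 1.064400/1.031900 = 0.8545939.
Annualised premium = (F − S)/S × (1/T) = (0.8545939 − 0.8285)/0.8285 ÷ 1 = 3.15%.

+3.15%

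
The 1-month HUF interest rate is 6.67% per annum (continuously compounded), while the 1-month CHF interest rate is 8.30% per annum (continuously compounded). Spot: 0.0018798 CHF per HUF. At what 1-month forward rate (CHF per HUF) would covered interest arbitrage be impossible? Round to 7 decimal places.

0.0018824

T = 1/12 years.
Growth of 1 CHF over T: e^(0.0830×1/12) = 1.0069406.
Growth of 1 HUF over T: e^(0.0667×1/12) = 1.0055738.
So F = 0.0018798 × 1.0069406 / 1.0055738 = 0.001882355 (CHF/HUF).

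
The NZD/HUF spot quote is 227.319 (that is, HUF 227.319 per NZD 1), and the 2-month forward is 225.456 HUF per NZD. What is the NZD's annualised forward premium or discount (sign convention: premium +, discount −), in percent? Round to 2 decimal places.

-4.92%

T = 2/12 years.
Period premium: (225.456 − 227.319)/227.319 = -0.0081955.
Annualise by dividing by T: -0.0081955 / (2/12) = -0.049173 → -4.92%.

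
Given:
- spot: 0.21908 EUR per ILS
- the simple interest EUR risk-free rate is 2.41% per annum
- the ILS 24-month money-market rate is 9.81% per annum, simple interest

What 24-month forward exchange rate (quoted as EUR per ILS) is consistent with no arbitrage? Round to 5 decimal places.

T = 2 years.
Growth of 1 EUR over T: 1 + 0.0241×2 = 1.048200.
Growth of 1 ILS over T: 1 + 0.0981×2 = 1.196200.
CIP: F = S · (grow EUR)/(grow ILS) = 0.21908 × 1.048200/1.196200 = 0.1919743 EUR per ILS.

0.19197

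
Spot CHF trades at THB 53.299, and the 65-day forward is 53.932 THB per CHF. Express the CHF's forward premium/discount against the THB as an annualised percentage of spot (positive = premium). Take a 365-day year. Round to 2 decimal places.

+6.67%

T = 65/365 years.
(F − S)/S = (53.932 − 53.299)/53.299 = 0.0118764.
Per annum: 0.0118764 / (65/365) = 0.066691 = 6.67%.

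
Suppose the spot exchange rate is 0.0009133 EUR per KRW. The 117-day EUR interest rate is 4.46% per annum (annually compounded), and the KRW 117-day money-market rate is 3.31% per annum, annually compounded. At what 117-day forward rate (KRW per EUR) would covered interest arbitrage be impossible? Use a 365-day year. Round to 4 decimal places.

1091.0520

T = 117/365 years.
Growth of 1 EUR over T: (1 + 0.0446)^(117/365) = 1.0140850738.
KRW growth factor: (1 + 0.0331)^(117/365) = 1.0104929897.
CIP: F = S · (grow EUR)/(grow KRW) = 0.0009133 × 1.0140850738/1.0104929897 = 0.0009165465840 EUR per KRW.
Invert for KRW per EUR: 1 / 0.0009165465840 = 1091.0520.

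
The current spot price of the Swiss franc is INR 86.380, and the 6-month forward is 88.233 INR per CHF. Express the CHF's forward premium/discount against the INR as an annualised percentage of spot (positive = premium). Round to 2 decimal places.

+4.29%

T = 6/12 years.
CHF trades forward at +2.14517% vs spot over the period.
Per annum: 0.0214517 / (6/12) = 0.042903 = 4.29%.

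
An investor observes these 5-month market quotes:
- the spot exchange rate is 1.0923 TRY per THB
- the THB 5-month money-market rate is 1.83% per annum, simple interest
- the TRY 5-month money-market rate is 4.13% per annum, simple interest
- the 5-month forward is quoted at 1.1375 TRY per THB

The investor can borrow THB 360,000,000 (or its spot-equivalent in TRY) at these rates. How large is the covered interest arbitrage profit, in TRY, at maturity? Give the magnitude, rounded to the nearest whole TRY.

TRY 12,627,639

T = 5/12 years.
Route A — deposit THB, sell forward: 360,000,000 × 1.007625 × 1.1375 = TRY 412,622,437.50.
Route B — convert at spot, deposit TRY: 360,000,000 × 1.0923 × 1.01720833333 = TRY 399,994,798.50.
The quoted forward overvalues THB, so borrow TRY, buy THB at spot, deposit the THB at 1.83%, and sell the proceeds forward at 1.1375.
The gap between the two covered legs is TRY 12,627,639.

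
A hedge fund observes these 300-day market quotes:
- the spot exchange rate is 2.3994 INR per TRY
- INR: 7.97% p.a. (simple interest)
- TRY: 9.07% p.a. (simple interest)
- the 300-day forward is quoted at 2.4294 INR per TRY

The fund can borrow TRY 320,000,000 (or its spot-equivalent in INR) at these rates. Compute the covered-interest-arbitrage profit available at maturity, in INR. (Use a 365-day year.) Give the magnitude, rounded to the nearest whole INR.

INR 17,257,486

T = 300/365 years.
Invest the TRY and cover forward: 320,000,000 × 1.07454794521 × 2.4294 = INR 835,362,168.99.
Convert at spot and invest in INR: 320,000,000 × 2.3994 × 1.06550684932 = INR 818,104,682.96.
The quoted forward overvalues TRY, so borrow INR, buy TRY at spot, deposit the TRY at 9.07%, and sell the proceeds forward at 2.4294.
The gap between the two covered legs is INR 17,257,486.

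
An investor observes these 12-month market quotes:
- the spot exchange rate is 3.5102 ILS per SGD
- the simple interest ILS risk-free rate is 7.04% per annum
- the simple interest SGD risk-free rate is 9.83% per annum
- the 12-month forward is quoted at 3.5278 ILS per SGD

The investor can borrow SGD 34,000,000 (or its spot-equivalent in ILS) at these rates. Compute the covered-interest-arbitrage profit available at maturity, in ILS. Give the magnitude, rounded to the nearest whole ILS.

ILS 3,986,998

T = 1 year.
Route A — deposit SGD, sell forward: 34,000,000 × 1.098300 × 3.5278 = ILS 131,735,813.16.
Route B — convert at spot, deposit ILS: 34,000,000 × 3.5102 × 1.070400 = ILS 127,748,814.72.
The quoted forward overvalues SGD, so borrow ILS, buy SGD at spot, deposit the SGD at 9.83%, and sell the proceeds forward at 3.5278.
Profit = 131,735,813.16 − 127,748,814.72 = ILS 3,986,998.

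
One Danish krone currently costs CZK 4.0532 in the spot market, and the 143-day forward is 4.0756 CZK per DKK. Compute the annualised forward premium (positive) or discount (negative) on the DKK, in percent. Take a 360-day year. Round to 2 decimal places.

+1.39%

T = 143/360 years.
(F − S)/S = (4.0756 − 4.0532)/4.0532 = 0.0055265.
Per annum: 0.0055265 / (143/360) = 0.013913 = 1.39%.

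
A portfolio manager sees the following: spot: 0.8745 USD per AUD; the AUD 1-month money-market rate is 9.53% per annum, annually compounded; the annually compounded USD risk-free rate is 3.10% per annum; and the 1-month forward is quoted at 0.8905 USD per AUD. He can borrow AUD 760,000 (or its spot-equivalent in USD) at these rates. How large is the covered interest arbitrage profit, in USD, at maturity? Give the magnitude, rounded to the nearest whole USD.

USD 15,620

T = 1/12 years.
Invest the AUD and cover forward: 760,000 × 1.00761454 × 0.8905 = USD 681,933.37.
Convert at spot and invest in USD: 760,000 × 0.8745 × 1.00254734 = USD 666,313.01.
The quoted forward overvalues AUD, so borrow USD, buy AUD at spot, deposit the AUD at 9.53%, and sell the proceeds forward at 0.8905.
Profit = 681,933.37 − 666,313.01 = USD 15,620.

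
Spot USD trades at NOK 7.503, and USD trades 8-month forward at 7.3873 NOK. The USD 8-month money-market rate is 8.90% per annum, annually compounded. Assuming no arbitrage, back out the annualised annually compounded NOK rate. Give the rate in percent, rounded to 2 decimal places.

6.39%

T = 8/12 years.
CIP gives F = S · g_NOK/g_USD, so g_NOK/g_USD = 7.3873/7.503 = 0.9845795.
USD growth factor: (1 + 0.0890)^(8/12) = 1.0584863.
Hence g_NOK = 1.0421639.
Annualise: 1.0421639^(12/8) − 1 = 0.063908 = 6.39%.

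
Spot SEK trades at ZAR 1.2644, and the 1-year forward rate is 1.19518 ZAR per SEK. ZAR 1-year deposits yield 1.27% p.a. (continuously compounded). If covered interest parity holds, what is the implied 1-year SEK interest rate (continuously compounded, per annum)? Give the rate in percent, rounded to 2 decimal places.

6.90%

T = 1 year.
By CIP, F/S equals the ZAR-to-SEK growth ratio: 1.19518/1.2644 = 0.9452547.
ZAR growth factor: e^(0.0127×1) = 1.012781.
So the SEK growth factor = 1.0714371.
r = ln(1.0714371)/1 = 0.069001 → 6.90%.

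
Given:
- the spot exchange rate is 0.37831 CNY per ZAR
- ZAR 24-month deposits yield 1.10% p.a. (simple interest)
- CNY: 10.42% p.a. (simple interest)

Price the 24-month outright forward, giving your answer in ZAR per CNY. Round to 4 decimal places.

2.2356

T = 2 years.
CNY accumulates by 1 + 0.1042×2 = 1.208400.
ZAR accumulates by 1 + 0.0110×2 = 1.022000.
So F = 0.37831 × 1.208400 / 1.022000 = 0.4473090 (CNY/ZAR).
Invert for ZAR per CNY: 1 / 0.4473090 = 2.2356.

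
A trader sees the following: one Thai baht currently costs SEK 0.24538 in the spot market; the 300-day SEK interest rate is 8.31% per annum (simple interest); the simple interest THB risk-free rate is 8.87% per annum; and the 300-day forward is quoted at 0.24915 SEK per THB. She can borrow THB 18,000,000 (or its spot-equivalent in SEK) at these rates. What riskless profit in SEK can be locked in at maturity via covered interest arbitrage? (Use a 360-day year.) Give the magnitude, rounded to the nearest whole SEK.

T = 300/360 years.
Route A — deposit THB, sell forward: 18,000,000 × 1.073916667 × 0.24915 = SEK 4,816,194.08.
Route B — convert at spot, deposit SEK: 18,000,000 × 0.24538 × 1.069250 = SEK 4,722,706.17.
The quoted forward overvalues THB, so borrow SEK, buy THB at spot, deposit the THB at 8.87%, and sell the proceeds forward at 0.24915.
The gap between the two covered legs is SEK 93,488.

SEK 93,488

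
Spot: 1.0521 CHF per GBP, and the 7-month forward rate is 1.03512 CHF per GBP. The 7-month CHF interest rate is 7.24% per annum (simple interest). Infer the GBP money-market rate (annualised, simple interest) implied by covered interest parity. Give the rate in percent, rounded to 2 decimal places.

T = 7/12 years.
CIP gives F = S · g_CHF/g_GBP, so g_CHF/g_GBP = 1.03512/1.0521 = 0.9838608.
The CHF side grows by 1 + 0.0724×7/12 = 1.0422333.
So the GBP growth factor = 1.059330.
(1.059330 − 1)/T = 0.101709, i.e. 10.17%.

10.17%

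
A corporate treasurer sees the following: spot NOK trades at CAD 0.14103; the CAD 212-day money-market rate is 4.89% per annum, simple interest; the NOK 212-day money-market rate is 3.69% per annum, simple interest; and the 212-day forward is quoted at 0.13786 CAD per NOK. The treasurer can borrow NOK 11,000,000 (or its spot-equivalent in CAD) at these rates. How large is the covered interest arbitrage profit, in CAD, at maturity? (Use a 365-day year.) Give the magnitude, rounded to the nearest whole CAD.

T = 212/365 years.
Keep in NOK, deliver into the forward: 11,000,000·1.021432329·0.13786 = CAD 1,548,961.27.
Swap to CAD now, deposit: 11,000,000·0.14103·1.028402192 = CAD 1,595,391.17.
The quoted forward undervalues NOK, so borrow NOK, convert to CAD at spot, deposit the CAD at 4.89%, and buy NOK forward at 0.13786 to cover the loan.
Profit = 1,595,391.17 − 1,548,961.27 = CAD 46,430.

CAD 46,430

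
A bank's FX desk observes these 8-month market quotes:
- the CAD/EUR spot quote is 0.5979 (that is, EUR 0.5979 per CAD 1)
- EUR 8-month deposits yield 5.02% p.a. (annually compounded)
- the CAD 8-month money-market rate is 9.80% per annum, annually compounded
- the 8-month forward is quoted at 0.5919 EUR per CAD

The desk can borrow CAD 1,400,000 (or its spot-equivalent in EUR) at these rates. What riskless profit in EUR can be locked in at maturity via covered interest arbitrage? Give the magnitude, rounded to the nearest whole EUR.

EUR 17,107

T = 8/12 years.
Invest the CAD and cover forward: 1,400,000 × 1.06431021 × 0.5919 = EUR 881,951.30.
Convert at spot and invest in EUR: 1,400,000 × 0.5979 × 1.03319273 = EUR 864,844.31.
The quoted forward overvalues CAD, so borrow EUR, buy CAD at spot, deposit the CAD at 9.80%, and sell the proceeds forward at 0.5919.
Profit = 881,951.30 − 864,844.31 = EUR 17,107.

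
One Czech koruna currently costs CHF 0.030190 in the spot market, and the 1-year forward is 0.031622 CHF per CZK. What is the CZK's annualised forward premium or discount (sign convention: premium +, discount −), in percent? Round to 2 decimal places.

+4.74%

T = 1 year.
Period premium: (0.031622 − 0.03019)/0.03019 = 0.0474329.
×(1/T) gives 4.74% p.a.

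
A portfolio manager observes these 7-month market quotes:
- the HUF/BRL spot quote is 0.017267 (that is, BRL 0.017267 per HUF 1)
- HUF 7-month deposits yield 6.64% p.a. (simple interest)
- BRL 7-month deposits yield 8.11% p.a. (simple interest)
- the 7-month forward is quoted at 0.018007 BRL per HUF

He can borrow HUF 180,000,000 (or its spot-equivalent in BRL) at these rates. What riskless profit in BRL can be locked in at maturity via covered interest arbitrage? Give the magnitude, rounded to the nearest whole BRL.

BRL 111,708

T = 7/12 years.
Route A — deposit HUF, sell forward: 180,000,000 × 1.038733333 × 0.018007 = BRL 3,366,804.80.
Route B — convert at spot, deposit BRL: 180,000,000 × 0.017267 × 1.047308333 = BRL 3,255,097.14.
The quoted forward overvalues HUF, so borrow BRL, buy HUF at spot, deposit the HUF at 6.64%, and sell the proceeds forward at 0.018007.
The gap between the two covered legs is BRL 111,708.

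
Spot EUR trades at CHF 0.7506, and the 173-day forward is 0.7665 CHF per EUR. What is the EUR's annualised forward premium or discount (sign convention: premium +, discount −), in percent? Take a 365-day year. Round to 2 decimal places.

T = 173/365 years.
(F − S)/S = (0.7665 − 0.7506)/0.7506 = 0.0211831.
Per annum: 0.0211831 / (173/365) = 0.044693 = 4.47%.

+4.47%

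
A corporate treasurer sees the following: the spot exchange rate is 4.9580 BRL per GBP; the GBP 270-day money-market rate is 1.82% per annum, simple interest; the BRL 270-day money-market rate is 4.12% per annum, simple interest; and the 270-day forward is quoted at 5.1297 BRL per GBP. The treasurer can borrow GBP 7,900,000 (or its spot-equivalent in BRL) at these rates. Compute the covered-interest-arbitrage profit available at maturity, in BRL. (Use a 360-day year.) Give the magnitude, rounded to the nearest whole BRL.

T = 270/360 years.
Keep in GBP, deliver into the forward: 7,900,000·1.013650·5.1297 = BRL 41,077,791.20.
Swap to BRL now, deposit: 7,900,000·4.9580·1.030900 = BRL 40,378,497.38.
The quoted forward overvalues GBP, so borrow BRL, buy GBP at spot, deposit the GBP at 1.82%, and sell the proceeds forward at 5.1297.
Profit = 41,077,791.20 − 40,378,497.38 = BRL 699,294.

BRL 699,294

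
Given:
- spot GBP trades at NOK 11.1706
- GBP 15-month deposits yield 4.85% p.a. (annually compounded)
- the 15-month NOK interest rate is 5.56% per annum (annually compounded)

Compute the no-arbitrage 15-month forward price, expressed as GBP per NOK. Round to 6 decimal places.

0.088769

T = 15/12 years.
Growth of 1 NOK over T: (1 + 0.0556)^(15/12) = 1.0699765.
GBP accumulates by (1 + 0.0485)^(15/12) = 1.0609882.
So F = 11.1706 × 1.0699765 / 1.0609882 = 11.26523 (NOK/GBP).
Quoted the other way: 1/11.26523 = 0.088769 GBP per NOK.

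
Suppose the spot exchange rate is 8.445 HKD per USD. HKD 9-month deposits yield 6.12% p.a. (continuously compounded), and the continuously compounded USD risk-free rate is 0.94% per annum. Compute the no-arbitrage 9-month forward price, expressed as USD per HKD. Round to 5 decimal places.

0.11390

T = 9/12 years.
HKD growth factor: e^(0.0612×9/12) = 1.0469697.
USD accumulates by e^(0.0094×9/12) = 1.0070749.
So F = 8.445 × 1.0469697 / 1.0070749 = 8.779545 (HKD/USD).
Invert for USD per HKD: 1 / 8.779545 = 0.11390.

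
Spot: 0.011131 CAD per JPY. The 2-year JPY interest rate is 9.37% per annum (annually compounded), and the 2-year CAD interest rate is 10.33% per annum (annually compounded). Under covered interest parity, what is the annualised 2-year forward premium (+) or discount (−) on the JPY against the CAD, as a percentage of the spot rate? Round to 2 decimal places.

+0.88%

T = 2 years.
No-arbitrage forward: 0.011131 × 1.2172709 / 1.1961797 = 0.011327263 CAD/JPY.
Annualised premium = (F − S)/S × (1/T) = (0.011327263 − 0.011131)/0.011131 ÷ 2 = 0.88%.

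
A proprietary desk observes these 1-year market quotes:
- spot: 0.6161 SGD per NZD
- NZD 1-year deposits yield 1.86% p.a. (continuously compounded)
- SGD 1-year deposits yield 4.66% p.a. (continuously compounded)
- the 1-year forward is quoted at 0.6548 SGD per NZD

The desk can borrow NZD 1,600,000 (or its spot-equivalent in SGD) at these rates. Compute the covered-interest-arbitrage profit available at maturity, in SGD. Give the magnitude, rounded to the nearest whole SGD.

SGD 34,566

T = 1 year.
Invest the NZD and cover forward: 1,600,000 × 1.018774057 × 0.6548 = SGD 1,067,349.20.
Convert at spot and invest in SGD: 1,600,000 × 0.6161 × 1.047702844 = SGD 1,032,783.56.
The quoted forward overvalues NZD, so borrow SGD, buy NZD at spot, deposit the NZD at 1.86%, and sell the proceeds forward at 0.6548.
The gap between the two covered legs is SGD 34,566.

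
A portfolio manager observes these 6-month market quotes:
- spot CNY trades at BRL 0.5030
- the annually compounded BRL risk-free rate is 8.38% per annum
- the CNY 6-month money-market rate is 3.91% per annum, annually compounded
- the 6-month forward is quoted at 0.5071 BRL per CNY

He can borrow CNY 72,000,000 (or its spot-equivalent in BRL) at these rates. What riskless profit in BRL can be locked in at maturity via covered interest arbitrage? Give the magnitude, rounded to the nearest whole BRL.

T = 6/12 years.
Keep in CNY, deliver into the forward: 72,000,000·1.0193625459·0.5071 = BRL 37,218,149.79.
Swap to BRL now, deposit: 72,000,000·0.5030·1.041057155 = BRL 37,702,925.93.
The quoted forward undervalues CNY, so borrow CNY, convert to BRL at spot, deposit the BRL at 8.38%, and buy CNY forward at 0.5071 to cover the loan.
Profit = 37,702,925.93 − 37,218,149.79 = BRL 484,776.

BRL 484,776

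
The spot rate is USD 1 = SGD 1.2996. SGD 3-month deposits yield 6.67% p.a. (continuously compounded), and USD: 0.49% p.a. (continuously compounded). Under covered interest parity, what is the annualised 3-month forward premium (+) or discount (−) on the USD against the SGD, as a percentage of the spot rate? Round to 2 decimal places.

T = 3/12 years.
F = S · g_SGD/g_USD = 1.2996 × 1.0168148/1.0012258 = 1.3198347.
(F − S)/S ÷ T = (1.3198347 − 1.2996)/1.2996/(3/12) = 0.062280 → 6.23%.

+6.23%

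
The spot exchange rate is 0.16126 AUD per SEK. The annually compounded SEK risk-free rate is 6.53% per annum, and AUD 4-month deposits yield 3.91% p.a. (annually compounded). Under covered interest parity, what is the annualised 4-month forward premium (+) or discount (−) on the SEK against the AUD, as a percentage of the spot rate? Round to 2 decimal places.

-2.48%

T = 4/12 years.
No-arbitrage forward: 0.16126 × 1.0128671 / 1.0213094 = 0.15992700 AUD/SEK.
(F − S)/S ÷ T = (0.15992700 − 0.16126)/0.16126/(4/12) = -0.024798 → -2.48%.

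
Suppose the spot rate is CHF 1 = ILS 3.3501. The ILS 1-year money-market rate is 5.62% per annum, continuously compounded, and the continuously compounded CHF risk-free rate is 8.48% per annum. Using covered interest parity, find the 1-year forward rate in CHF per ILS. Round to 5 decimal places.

0.30716

T = 1 year.
Growth of 1 ILS over T: e^(0.0562×1) = 1.0578092.
CHF growth factor: e^(0.0848×1) = 1.0884993.
Forward (ILS per CHF) = 3.3501 × 1.0578092 / 1.0884993 = 3.255644.
Quoted the other way: 1/3.255644 = 0.30716 CHF per ILS.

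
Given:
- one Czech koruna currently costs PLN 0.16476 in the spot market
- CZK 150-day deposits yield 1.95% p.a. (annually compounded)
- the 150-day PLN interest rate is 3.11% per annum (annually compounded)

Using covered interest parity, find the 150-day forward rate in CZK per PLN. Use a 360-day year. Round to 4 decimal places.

6.0409

T = 150/360 years.
PLN growth factor: (1 + 0.0311)^(150/360) = 1.0128427.
CZK accumulates by (1 + 0.0195)^(150/360) = 1.0080793.
Forward (PLN per CZK) = 0.16476 × 1.0128427 / 1.0080793 = 0.1655385.
Invert for CZK per PLN: 1 / 0.1655385 = 6.0409.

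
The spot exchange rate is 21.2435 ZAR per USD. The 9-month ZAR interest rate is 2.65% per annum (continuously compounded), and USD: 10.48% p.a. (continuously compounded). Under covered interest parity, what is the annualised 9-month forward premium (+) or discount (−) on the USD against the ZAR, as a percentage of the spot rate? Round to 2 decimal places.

-7.60%

T = 9/12 years.
No-arbitrage forward: 21.2435 × 1.0200738 / 1.0817715 = 20.0318993 ZAR/USD.
(F − S)/S ÷ T = (20.0318993 − 21.2435)/21.2435/(9/12) = -0.076045 → -7.60%.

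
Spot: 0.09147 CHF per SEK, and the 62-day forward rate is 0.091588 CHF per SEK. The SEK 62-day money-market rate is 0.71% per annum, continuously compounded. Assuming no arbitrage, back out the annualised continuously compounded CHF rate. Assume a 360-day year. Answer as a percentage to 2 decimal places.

1.46%

T = 62/360 years.
By CIP, F/S equals the CHF-to-SEK growth ratio: 0.091588/0.09147 = 1.0012900.
SEK growth factor: e^(0.0071×62/360) = 1.0012235.
So the CHF growth factor = 1.0025151.
r = ln(1.0025151)/(62/360) = 0.014585 → 1.46%.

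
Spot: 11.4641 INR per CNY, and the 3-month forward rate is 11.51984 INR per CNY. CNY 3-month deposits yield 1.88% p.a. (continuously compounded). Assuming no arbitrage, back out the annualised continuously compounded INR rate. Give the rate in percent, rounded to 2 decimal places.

T = 3/12 years.
CIP gives F = S · g_INR/g_CNY, so g_INR/g_CNY = 11.51984/11.4641 = 1.0048621.
The CNY side grows by e^(0.0188×3/12) = 1.0047111.
That pins the INR growth at 1.0095961.
r = ln(1.0095961)/(3/12) = 0.038201 → 3.82%.

3.82%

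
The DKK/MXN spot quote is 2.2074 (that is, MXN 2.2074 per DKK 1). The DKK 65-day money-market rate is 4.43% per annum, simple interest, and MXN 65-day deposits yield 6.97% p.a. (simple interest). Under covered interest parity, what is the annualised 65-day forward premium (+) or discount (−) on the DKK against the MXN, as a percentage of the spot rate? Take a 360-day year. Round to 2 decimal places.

+2.52%

T = 65/360 years.
No-arbitrage forward: 2.2074 × 1.0125847 / 1.0079986 = 2.2174430 MXN/DKK.
(F − S)/S ÷ T = (2.2174430 − 2.2074)/2.2074/(65/360) = 0.025198 → 2.52%.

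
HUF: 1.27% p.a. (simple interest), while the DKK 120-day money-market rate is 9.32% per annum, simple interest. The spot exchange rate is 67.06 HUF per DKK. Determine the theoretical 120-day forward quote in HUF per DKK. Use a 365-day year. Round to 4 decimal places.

T = 120/365 years.
HUF accumulates by 1 + 0.0127×120/365 = 1.00417534.
Growth of 1 DKK over T: 1 + 0.0932×120/365 = 1.0306411.
So F = 67.06 × 1.00417534 / 1.0306411 = 65.337971 (HUF/DKK).

65.3380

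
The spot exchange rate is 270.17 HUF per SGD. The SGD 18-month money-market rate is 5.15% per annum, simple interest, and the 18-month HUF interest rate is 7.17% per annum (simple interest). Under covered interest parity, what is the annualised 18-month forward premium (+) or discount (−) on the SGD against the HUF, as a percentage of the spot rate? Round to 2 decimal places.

+1.88%

T = 18/12 years.
F = S · g_HUF/g_SGD = 270.17 × 1.107550/1.077250 = 277.76912.
(F − S)/S ÷ T = (277.76912 − 270.17)/270.17/(18/12) = 0.018751 → 1.88%.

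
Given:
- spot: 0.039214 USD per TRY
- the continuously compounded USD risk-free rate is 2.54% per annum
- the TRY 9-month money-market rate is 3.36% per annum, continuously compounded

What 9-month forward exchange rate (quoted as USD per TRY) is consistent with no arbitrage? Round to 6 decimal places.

T = 9/12 years.
USD growth factor: e^(0.0254×9/12) = 1.0192326.
TRY growth factor: e^(0.0336×9/12) = 1.0255202.
So F = 0.039214 × 1.0192326 / 1.0255202 = 0.03897357 (USD/TRY).

0.038974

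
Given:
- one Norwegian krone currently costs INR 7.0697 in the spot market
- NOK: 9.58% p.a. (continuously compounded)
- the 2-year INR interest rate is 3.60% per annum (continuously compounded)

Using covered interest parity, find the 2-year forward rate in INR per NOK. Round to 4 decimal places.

T = 2 years.
Growth of 1 INR over T: e^(0.0360×2) = 1.0746553.
NOK growth factor: e^(0.0958×2) = 1.2111859.
Forward (INR per NOK) = 7.0697 × 1.0746553 / 1.2111859 = 6.272770.

6.2728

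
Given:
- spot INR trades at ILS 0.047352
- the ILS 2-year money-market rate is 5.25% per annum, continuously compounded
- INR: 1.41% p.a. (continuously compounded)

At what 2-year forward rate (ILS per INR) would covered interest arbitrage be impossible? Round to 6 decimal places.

T = 2 years.
ILS accumulates by e^(0.0525×2) = 1.1107106.
INR growth factor: e^(0.0141×2) = 1.0286014.
So F = 0.047352 × 1.1107106 / 1.0286014 = 0.05113192 (ILS/INR).

0.051132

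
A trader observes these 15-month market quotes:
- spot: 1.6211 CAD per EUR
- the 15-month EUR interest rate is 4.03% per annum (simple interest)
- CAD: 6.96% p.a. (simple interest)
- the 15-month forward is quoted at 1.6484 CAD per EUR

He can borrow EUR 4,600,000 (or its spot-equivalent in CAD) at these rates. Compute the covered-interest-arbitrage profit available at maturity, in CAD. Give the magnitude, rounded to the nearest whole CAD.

CAD 141,209

T = 15/12 years.
Keep in EUR, deliver into the forward: 4,600,000·1.050375·1.6484 = CAD 7,964,615.49.
Swap to CAD now, deposit: 4,600,000·1.6211·1.087000 = CAD 8,105,824.22.
The quoted forward undervalues EUR, so borrow EUR, convert to CAD at spot, deposit the CAD at 6.96%, and buy EUR forward at 1.6484 to cover the loan.
Profit = 8,105,824.22 − 7,964,615.49 = CAD 141,209.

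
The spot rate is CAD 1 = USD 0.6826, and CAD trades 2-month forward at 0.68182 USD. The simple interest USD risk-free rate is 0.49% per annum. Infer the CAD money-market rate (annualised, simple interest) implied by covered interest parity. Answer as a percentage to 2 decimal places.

1.18%

T = 2/12 years.
CIP gives F = S · g_USD/g_CAD, so g_USD/g_CAD = 0.68182/0.6826 = 0.9988573.
The USD side grows by 1 + 0.0049×2/12 = 1.0008167.
So the CAD growth factor = 1.0019616.
(1.0019616 − 1)/T = 0.011770, i.e. 1.18%.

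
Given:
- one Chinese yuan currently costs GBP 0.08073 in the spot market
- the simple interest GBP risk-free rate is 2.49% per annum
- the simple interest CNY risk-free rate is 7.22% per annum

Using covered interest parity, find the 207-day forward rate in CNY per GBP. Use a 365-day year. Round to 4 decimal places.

12.7146

T = 207/365 years.
GBP growth factor: 1 + 0.0249×207/365 = 1.01412137.
CNY accumulates by 1 + 0.0722×207/365 = 1.0409463.
Forward (GBP per CNY) = 0.08073 × 1.01412137 / 1.0409463 = 0.078649608.
Invert for CNY per GBP: 1 / 0.078649608 = 12.7146.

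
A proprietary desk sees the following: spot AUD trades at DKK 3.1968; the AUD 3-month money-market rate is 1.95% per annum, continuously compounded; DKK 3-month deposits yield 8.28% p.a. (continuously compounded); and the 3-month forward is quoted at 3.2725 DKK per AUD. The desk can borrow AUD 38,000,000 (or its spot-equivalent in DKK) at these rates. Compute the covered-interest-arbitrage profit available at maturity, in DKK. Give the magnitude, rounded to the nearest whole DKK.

T = 3/12 years.
Keep in AUD, deliver into the forward: 38,000,000·1.00488690215·3.2725 = DKK 124,962,710.72.
Swap to DKK now, deposit: 38,000,000·3.1968·1.02091573097 = DKK 124,019,209.53.
The quoted forward overvalues AUD, so borrow DKK, buy AUD at spot, deposit the AUD at 1.95%, and sell the proceeds forward at 3.2725.
Arbitrage profit = |124,962,710.72 − 124,019,209.53| = DKK 943,501.

DKK 943,501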